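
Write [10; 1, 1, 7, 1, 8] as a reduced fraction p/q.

1590/151

Using pₖ = aₖpₖ₋₁ + pₖ₋₂ and qₖ = aₖqₖ₋₁ + qₖ₋₂:
  k=0: a=10, p=10, q=1
  k=1: a=1, p=11, q=1
  k=2: a=1, p=21, q=2
  k=3: a=7, p=158, q=15
  k=4: a=1, p=179, q=17
  k=5: a=8, p=1590, q=151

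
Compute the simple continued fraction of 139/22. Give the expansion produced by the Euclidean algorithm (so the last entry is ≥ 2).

139 = 6×22 + 7
22 = 3×7 + 1
7 = 7×1 + 0  (stop)
So 139/22 = [6; 3, 7].

[6; 3, 7]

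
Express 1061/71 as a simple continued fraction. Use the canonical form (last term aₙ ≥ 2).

1061 = 14·71 + 67
71 = 1·67 + 4
67 = 16·4 + 3
4 = 1·3 + 1
3 = 3·1 + 0  (stop)
So 1061/71 = [14; 1, 16, 1, 3].

[14; 1, 16, 1, 3]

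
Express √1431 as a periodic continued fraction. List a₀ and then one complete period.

a₀ = ⌊√1431⌋ = 37.
With m₀=0, d₀=1 and mₖ₊₁ = dₖaₖ − mₖ, dₖ₊₁ = (n − mₖ₊₁²)/dₖ, aₖ₊₁ = ⌊(a₀+mₖ₊₁)/dₖ₊₁⌋:
  k=1: m=37, d=62, a=1
  k=2: m=25, d=13, a=4
  k=3: m=27, d=54, a=1
  k=4: m=27, d=13, a=4
  k=5: m=25, d=62, a=1
  k=6: m=37, d=1, a=74
d=1 and a=2a₀=74 at k=6, so the next step gives (m, d) = (37, 62) again — its k=1 value — and the period has length 6.

[37; 1, 4, 1, 4, 1, 74]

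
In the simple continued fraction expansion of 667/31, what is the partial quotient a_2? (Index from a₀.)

1

667 = 21·31 + 16   →  a_0 = 21
31 = 1·16 + 15   →  a_1 = 1
16 = 1·15 + 1   →  a_2 = 1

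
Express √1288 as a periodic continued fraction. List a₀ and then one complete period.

[35; 1, 7, 1, 70]

a₀ = ⌊√1288⌋ = 35.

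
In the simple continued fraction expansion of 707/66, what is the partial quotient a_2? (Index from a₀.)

2

707 = 10·66 + 47   →  a_0 = 10
66 = 1·47 + 19   →  a_1 = 1
47 = 2·19 + 9   →  a_2 = 2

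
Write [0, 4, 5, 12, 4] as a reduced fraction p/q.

249/1045

Fold from the inside: start with 4/1.
  12 + 1/4 = 49/4
  5 + 4/49 = 249/49
  4 + 49/249 = 1045/249
  0 + 249/1045 = 249/1045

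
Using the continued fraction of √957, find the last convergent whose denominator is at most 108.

√957 = [30; 1, 14, 2, 14, 1, 60, …] (period length 6).
Convergents:
  p_0/q_0 = 30/1
  p_1/q_1 = 31/1
  p_2/q_2 = 464/15
  p_3/q_3 = 959/31
  p_4/q_4 = 13890/449
q_3 = 31 ≤ 108 < 449 = q_4, so the answer is 959/31.

959/31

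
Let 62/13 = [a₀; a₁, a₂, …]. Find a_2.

3

62 = 4·13 + 10   →  a_0 = 4
13 = 1·10 + 3   →  a_1 = 1
10 = 3·3 + 1   →  a_2 = 3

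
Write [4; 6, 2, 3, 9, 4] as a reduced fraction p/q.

Fold from the inside: start with 4/1.
  9 + 1/4 = 37/4
  3 + 4/37 = 115/37
  2 + 37/115 = 267/115
  6 + 115/267 = 1717/267
  4 + 267/1717 = 7135/1717

7135/1717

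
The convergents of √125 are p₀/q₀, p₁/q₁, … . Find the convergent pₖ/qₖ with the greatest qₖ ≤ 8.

√125 = [11; 5, 1, 1, 5, 22, …] (period length 5).
Convergents:
  p_0/q_0 = 11/1
  p_1/q_1 = 56/5
  p_2/q_2 = 67/6
  p_3/q_3 = 123/11
q_2 = 6 ≤ 8 < 11 = q_3, so the answer is 67/6.

67/6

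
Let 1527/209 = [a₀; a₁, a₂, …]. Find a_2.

1527 = 7·209 + 64   →  a_0 = 7
209 = 3·64 + 17   →  a_1 = 3
64 = 3·17 + 13   →  a_2 = 3

3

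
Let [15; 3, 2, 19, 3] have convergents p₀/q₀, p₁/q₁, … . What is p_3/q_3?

Using pₖ = aₖpₖ₋₁ + pₖ₋₂, qₖ = aₖqₖ₋₁ + qₖ₋₂ (with p₋₁=1, p₋₂=0, q₋₁=0, q₋₂=1):
  k=0: a=15, p=15, q=1
  k=1: a=3, p=46, q=3
  k=2: a=2, p=107, q=7
  k=3: a=19, p=2079, q=136

2079/136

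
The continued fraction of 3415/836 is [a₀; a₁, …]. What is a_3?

3415 = 4·836 + 71   →  a_0 = 4
836 = 11·71 + 55   →  a_1 = 11
71 = 1·55 + 16   →  a_2 = 1
55 = 3·16 + 7   →  a_3 = 3

3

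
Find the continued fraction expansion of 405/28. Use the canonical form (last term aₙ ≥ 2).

405 = 14·28 + 13
28 = 2·13 + 2
13 = 6·2 + 1
2 = 2·1 + 0  (stop)
So 405/28 = [14; 2, 6, 2].

[14; 2, 6, 2]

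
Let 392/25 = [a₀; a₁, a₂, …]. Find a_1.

392 = 15·25 + 17   →  a_0 = 15
25 = 1·17 + 8   →  a_1 = 1

1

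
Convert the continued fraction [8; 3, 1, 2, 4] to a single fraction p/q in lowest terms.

397/48

Using pₖ = aₖpₖ₋₁ + pₖ₋₂ and qₖ = aₖqₖ₋₁ + qₖ₋₂:
  k=0: a=8, p=8, q=1
  k=1: a=3, p=25, q=3
  k=2: a=1, p=33, q=4
  k=3: a=2, p=91, q=11
  k=4: a=4, p=397, q=48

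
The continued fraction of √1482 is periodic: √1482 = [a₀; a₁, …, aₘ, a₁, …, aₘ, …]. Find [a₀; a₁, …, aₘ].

a₀ = ⌊√1482⌋ = 38.
With m₀=0, d₀=1 and mₖ₊₁ = dₖaₖ − mₖ, dₖ₊₁ = (n − mₖ₊₁²)/dₖ, aₖ₊₁ = ⌊(a₀+mₖ₊₁)/dₖ₊₁⌋:
  k=1: m=38, d=38, a=2
  k=2: m=38, d=1, a=76
d=1 and a=2a₀=76 at k=2, so the next step gives (m, d) = (38, 38) again — its k=1 value — and the period has length 2.

[38; 2, 76]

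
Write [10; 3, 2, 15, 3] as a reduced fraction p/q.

Fold from the inside: start with 3/1.
  15 + 1/3 = 46/3
  2 + 3/46 = 95/46
  3 + 46/95 = 331/95
  10 + 95/331 = 3405/331

3405/331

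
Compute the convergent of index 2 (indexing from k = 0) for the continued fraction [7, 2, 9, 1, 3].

142/19

Using pₖ = aₖpₖ₋₁ + pₖ₋₂, qₖ = aₖqₖ₋₁ + qₖ₋₂ (with p₋₁=1, p₋₂=0, q₋₁=0, q₋₂=1):
  k=0: a=7, p=7, q=1
  k=1: a=2, p=15, q=2
  k=2: a=9, p=142, q=19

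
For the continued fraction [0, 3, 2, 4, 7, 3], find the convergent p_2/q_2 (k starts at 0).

Using pₖ = aₖpₖ₋₁ + pₖ₋₂, qₖ = aₖqₖ₋₁ + qₖ₋₂ (with p₋₁=1, p₋₂=0, q₋₁=0, q₋₂=1):
  k=0: a=0, p=0, q=1
  k=1: a=3, p=1, q=3
  k=2: a=2, p=2, q=7

2/7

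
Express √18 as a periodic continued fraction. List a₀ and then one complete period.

[4; 4, 8]

a₀ = ⌊√18⌋ = 4.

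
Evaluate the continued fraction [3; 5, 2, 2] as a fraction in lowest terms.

Fold from the inside: start with 2/1.
  2 + 1/2 = 5/2
  5 + 2/5 = 27/5
  3 + 5/27 = 86/27

86/27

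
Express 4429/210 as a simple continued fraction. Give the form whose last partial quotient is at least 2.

4429 = 21*210 + 19
210 = 11*19 + 1
19 = 19*1 + 0  (stop)
So 4429/210 = [21; 11, 19].

[21; 11, 19]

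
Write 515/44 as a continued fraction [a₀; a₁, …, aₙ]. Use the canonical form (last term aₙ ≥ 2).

515 = 11*44 + 31
44 = 1*31 + 13
31 = 2*13 + 5
13 = 2*5 + 3
5 = 1*3 + 2
3 = 1*2 + 1
2 = 2*1 + 0  (stop)
So 515/44 = [11; 1, 2, 2, 1, 1, 2].

[11; 1, 2, 2, 1, 1, 2]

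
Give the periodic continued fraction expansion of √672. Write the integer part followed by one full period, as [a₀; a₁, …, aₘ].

[25; 1, 11, 1, 50]

a₀ = ⌊√672⌋ = 25.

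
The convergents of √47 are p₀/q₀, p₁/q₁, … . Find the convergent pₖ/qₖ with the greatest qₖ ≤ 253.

665/97

√47 = [6; 1, 5, 1, 12, …] (period length 4).
Convergents:
  p_0/q_0 = 6/1
  p_1/q_1 = 7/1
  p_2/q_2 = 41/6
  p_3/q_3 = 48/7
  p_4/q_4 = 617/90
  p_5/q_5 = 665/97
  p_6/q_6 = 3942/575
q_5 = 97 ≤ 253 < 575 = q_6, so the answer is 665/97.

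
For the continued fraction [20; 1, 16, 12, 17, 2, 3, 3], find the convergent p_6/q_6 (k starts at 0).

526238/25129

Using pₖ = aₖpₖ₋₁ + pₖ₋₂, qₖ = aₖqₖ₋₁ + qₖ₋₂ (with p₋₁=1, p₋₂=0, q₋₁=0, q₋₂=1):
  k=0: a=20, p=20, q=1
  k=1: a=1, p=21, q=1
  k=2: a=16, p=356, q=17
  k=3: a=12, p=4293, q=205
  k=4: a=17, p=73337, q=3502
  k=5: a=2, p=150967, q=7209
  k=6: a=3, p=526238, q=25129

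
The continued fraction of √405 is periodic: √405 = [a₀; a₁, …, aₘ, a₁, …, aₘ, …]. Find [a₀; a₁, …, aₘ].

[20; 8, 40]

a₀ = ⌊√405⌋ = 20.
With m₀=0, d₀=1 and mₖ₊₁ = dₖaₖ − mₖ, dₖ₊₁ = (n − mₖ₊₁²)/dₖ, aₖ₊₁ = ⌊(a₀+mₖ₊₁)/dₖ₊₁⌋:
  k=1: m=20, d=5, a=8
  k=2: m=20, d=1, a=40
d=1 and a=2a₀=40 at k=2, so the next step gives (m, d) = (20, 5) again — its k=1 value — and the period has length 2.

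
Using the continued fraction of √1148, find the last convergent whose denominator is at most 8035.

165887/4896

√1148 = [33; 1, 7, 2, 16, 2, 7, 1, 66, …] (period length 8).
Convergents:
  p_0/q_0 = 33/1
  p_1/q_1 = 34/1
  p_2/q_2 = 271/8
  p_3/q_3 = 576/17
  p_4/q_4 = 9487/280
  p_5/q_5 = 19550/577
  p_6/q_6 = 146337/4319
  p_7/q_7 = 165887/4896
  p_8/q_8 = 11094879/327455
q_7 = 4896 ≤ 8035 < 327455 = q_8, so the answer is 165887/4896.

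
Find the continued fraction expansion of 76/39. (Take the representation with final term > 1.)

[1; 1, 18, 2]

76 = 1*39 + 37
39 = 1*37 + 2
37 = 18*2 + 1
2 = 2*1 + 0  (stop)
So 76/39 = [1; 1, 18, 2].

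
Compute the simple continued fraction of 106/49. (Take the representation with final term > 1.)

106 = 2*49 + 8
49 = 6*8 + 1
8 = 8*1 + 0  (stop)
So 106/49 = [2; 6, 8].

[2; 6, 8]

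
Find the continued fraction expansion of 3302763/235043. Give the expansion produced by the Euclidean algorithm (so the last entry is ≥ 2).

3302763 = 14·235043 + 12161
235043 = 19·12161 + 3984
12161 = 3·3984 + 209
3984 = 19·209 + 13
209 = 16·13 + 1
13 = 13·1 + 0  (stop)
So 3302763/235043 = [14; 19, 3, 19, 16, 13].

[14; 19, 3, 19, 16, 13]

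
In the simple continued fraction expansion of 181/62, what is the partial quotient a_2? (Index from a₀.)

11

181 = 2·62 + 57   →  a_0 = 2
62 = 1·57 + 5   →  a_1 = 1
57 = 11·5 + 2   →  a_2 = 11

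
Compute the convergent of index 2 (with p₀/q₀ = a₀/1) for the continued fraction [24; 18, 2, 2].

Using pₖ = aₖpₖ₋₁ + pₖ₋₂, qₖ = aₖqₖ₋₁ + qₖ₋₂ (with p₋₁=1, p₋₂=0, q₋₁=0, q₋₂=1):
  k=0: a=24, p=24, q=1
  k=1: a=18, p=433, q=18
  k=2: a=2, p=890, q=37

890/37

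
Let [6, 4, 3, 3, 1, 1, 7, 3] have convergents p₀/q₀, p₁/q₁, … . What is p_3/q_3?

Using pₖ = aₖpₖ₋₁ + pₖ₋₂, qₖ = aₖqₖ₋₁ + qₖ₋₂ (with p₋₁=1, p₋₂=0, q₋₁=0, q₋₂=1):
  k=0: a=6, p=6, q=1
  k=1: a=4, p=25, q=4
  k=2: a=3, p=81, q=13
  k=3: a=3, p=268, q=43

268/43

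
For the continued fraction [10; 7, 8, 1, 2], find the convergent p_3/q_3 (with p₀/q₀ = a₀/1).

649/64

Using pₖ = aₖpₖ₋₁ + pₖ₋₂, qₖ = aₖqₖ₋₁ + qₖ₋₂ (with p₋₁=1, p₋₂=0, q₋₁=0, q₋₂=1):
  k=0: a=10, p=10, q=1
  k=1: a=7, p=71, q=7
  k=2: a=8, p=578, q=57
  k=3: a=1, p=649, q=64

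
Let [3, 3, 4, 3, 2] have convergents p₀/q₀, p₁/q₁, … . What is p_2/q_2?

Using pₖ = aₖpₖ₋₁ + pₖ₋₂, qₖ = aₖqₖ₋₁ + qₖ₋₂ (with p₋₁=1, p₋₂=0, q₋₁=0, q₋₂=1):
  k=0: a=3, p=3, q=1
  k=1: a=3, p=10, q=3
  k=2: a=4, p=43, q=13

43/13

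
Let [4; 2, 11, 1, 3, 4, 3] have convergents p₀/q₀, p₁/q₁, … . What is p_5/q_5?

Using pₖ = aₖpₖ₋₁ + pₖ₋₂, qₖ = aₖqₖ₋₁ + qₖ₋₂ (with p₋₁=1, p₋₂=0, q₋₁=0, q₋₂=1):
  k=0: a=4, p=4, q=1
  k=1: a=2, p=9, q=2
  k=2: a=11, p=103, q=23
  k=3: a=1, p=112, q=25
  k=4: a=3, p=439, q=98
  k=5: a=4, p=1868, q=417

1868/417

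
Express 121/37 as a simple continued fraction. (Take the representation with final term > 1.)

[3; 3, 1, 2, 3]

121 = 3·37 + 10
37 = 3·10 + 7
10 = 1·7 + 3
7 = 2·3 + 1
3 = 3·1 + 0  (stop)
So 121/37 = [3; 3, 1, 2, 3].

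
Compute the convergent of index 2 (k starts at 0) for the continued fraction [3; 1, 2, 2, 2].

Using pₖ = aₖpₖ₋₁ + pₖ₋₂, qₖ = aₖqₖ₋₁ + qₖ₋₂ (with p₋₁=1, p₋₂=0, q₋₁=0, q₋₂=1):
  k=0: a=3, p=3, q=1
  k=1: a=1, p=4, q=1
  k=2: a=2, p=11, q=3

11/3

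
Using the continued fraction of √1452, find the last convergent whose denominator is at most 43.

√1452 = [38; 9, 1, 1, 18, 1, 1, 9, 76, …] (period length 8).
Convergents:
  p_0/q_0 = 38/1
  p_1/q_1 = 343/9
  p_2/q_2 = 381/10
  p_3/q_3 = 724/19
  p_4/q_4 = 13413/352
q_3 = 19 ≤ 43 < 352 = q_4, so the answer is 724/19.

724/19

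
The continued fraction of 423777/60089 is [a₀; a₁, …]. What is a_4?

1

423777 = 7·60089 + 3154   →  a_0 = 7
60089 = 19·3154 + 163   →  a_1 = 19
3154 = 19·163 + 57   →  a_2 = 19
163 = 2·57 + 49   →  a_3 = 2
57 = 1·49 + 8   →  a_4 = 1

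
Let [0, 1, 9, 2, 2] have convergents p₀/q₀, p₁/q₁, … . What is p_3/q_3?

19/21

Using pₖ = aₖpₖ₋₁ + pₖ₋₂, qₖ = aₖqₖ₋₁ + qₖ₋₂ (with p₋₁=1, p₋₂=0, q₋₁=0, q₋₂=1):
  k=0: a=0, p=0, q=1
  k=1: a=1, p=1, q=1
  k=2: a=9, p=9, q=10
  k=3: a=2, p=19, q=21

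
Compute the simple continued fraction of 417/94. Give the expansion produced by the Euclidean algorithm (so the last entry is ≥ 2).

[4; 2, 3, 2, 2, 2]

417 = 4*94 + 41
94 = 2*41 + 12
41 = 3*12 + 5
12 = 2*5 + 2
5 = 2*2 + 1
2 = 2*1 + 0  (stop)
So 417/94 = [4; 2, 3, 2, 2, 2].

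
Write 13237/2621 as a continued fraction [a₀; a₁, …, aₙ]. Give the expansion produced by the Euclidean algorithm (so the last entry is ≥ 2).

[5; 19, 1, 5, 1, 18]

13237 = 5×2621 + 132
2621 = 19×132 + 113
132 = 1×113 + 19
113 = 5×19 + 18
19 = 1×18 + 1
18 = 18×1 + 0  (stop)
So 13237/2621 = [5; 19, 1, 5, 1, 18].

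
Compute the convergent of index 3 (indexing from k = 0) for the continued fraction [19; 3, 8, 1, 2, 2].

Using pₖ = aₖpₖ₋₁ + pₖ₋₂, qₖ = aₖqₖ₋₁ + qₖ₋₂ (with p₋₁=1, p₋₂=0, q₋₁=0, q₋₂=1):
  k=0: a=19, p=19, q=1
  k=1: a=3, p=58, q=3
  k=2: a=8, p=483, q=25
  k=3: a=1, p=541, q=28

541/28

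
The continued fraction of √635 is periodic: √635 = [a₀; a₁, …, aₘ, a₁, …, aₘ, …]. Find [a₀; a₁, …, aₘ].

a₀ = ⌊√635⌋ = 25.

[25; 5, 50]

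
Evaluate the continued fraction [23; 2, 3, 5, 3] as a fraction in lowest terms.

2765/118

Fold from the inside: start with 3/1.
  5 + 1/3 = 16/3
  3 + 3/16 = 51/16
  2 + 16/51 = 118/51
  23 + 51/118 = 2765/118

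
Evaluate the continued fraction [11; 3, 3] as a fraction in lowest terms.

Using pₖ = aₖpₖ₋₁ + pₖ₋₂ and qₖ = aₖqₖ₋₁ + qₖ₋₂:
  k=0: a=11, p=11, q=1
  k=1: a=3, p=34, q=3
  k=2: a=3, p=113, q=10

113/10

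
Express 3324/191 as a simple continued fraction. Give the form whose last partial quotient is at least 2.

3324 = 17*191 + 77
191 = 2*77 + 37
77 = 2*37 + 3
37 = 12*3 + 1
3 = 3*1 + 0  (stop)
So 3324/191 = [17; 2, 2, 12, 3].

[17; 2, 2, 12, 3]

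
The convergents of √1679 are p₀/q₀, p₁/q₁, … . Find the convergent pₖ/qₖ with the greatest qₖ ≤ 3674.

137719/3361

√1679 = [40; 1, 39, 1, 80, …] (period length 4).
Convergents:
  p_0/q_0 = 40/1
  p_1/q_1 = 41/1
  p_2/q_2 = 1639/40
  p_3/q_3 = 1680/41
  p_4/q_4 = 136039/3320
  p_5/q_5 = 137719/3361
  p_6/q_6 = 5507080/134399
q_5 = 3361 ≤ 3674 < 134399 = q_6, so the answer is 137719/3361.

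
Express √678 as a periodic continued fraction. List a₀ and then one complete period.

[26; 26, 52]

a₀ = ⌊√678⌋ = 26.
With m₀=0, d₀=1 and mₖ₊₁ = dₖaₖ − mₖ, dₖ₊₁ = (n − mₖ₊₁²)/dₖ, aₖ₊₁ = ⌊(a₀+mₖ₊₁)/dₖ₊₁⌋:
  k=1: m=26, d=2, a=26
  k=2: m=26, d=1, a=52
d=1 and a=2a₀=52 at k=2, so the next step gives (m, d) = (26, 2) again — its k=1 value — and the period has length 2.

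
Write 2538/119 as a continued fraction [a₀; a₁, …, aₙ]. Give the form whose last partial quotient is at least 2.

2538 = 21*119 + 39
119 = 3*39 + 2
39 = 19*2 + 1
2 = 2*1 + 0  (stop)
So 2538/119 = [21; 3, 19, 2].

[21; 3, 19, 2]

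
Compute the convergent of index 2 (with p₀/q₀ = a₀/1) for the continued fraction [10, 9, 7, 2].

647/64

Using pₖ = aₖpₖ₋₁ + pₖ₋₂, qₖ = aₖqₖ₋₁ + qₖ₋₂ (with p₋₁=1, p₋₂=0, q₋₁=0, q₋₂=1):
  k=0: a=10, p=10, q=1
  k=1: a=9, p=91, q=9
  k=2: a=7, p=647, q=64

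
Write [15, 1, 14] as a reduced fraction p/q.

Fold from the inside: start with 14/1.
  1 + 1/14 = 15/14
  15 + 14/15 = 239/15

239/15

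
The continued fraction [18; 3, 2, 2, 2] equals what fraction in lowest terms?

Using pₖ = aₖpₖ₋₁ + pₖ₋₂ and qₖ = aₖqₖ₋₁ + qₖ₋₂:
  k=0: a=18, p=18, q=1
  k=1: a=3, p=55, q=3
  k=2: a=2, p=128, q=7
  k=3: a=2, p=311, q=17
  k=4: a=2, p=750, q=41

750/41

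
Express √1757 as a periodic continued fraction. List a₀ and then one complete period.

[41; 1, 10, 1, 82]

a₀ = ⌊√1757⌋ = 41.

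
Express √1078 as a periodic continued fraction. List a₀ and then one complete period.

[32; 1, 4, 1, 64]

a₀ = ⌊√1078⌋ = 32.
With m₀=0, d₀=1 and mₖ₊₁ = dₖaₖ − mₖ, dₖ₊₁ = (n − mₖ₊₁²)/dₖ, aₖ₊₁ = ⌊(a₀+mₖ₊₁)/dₖ₊₁⌋:
  k=1: m=32, d=54, a=1
  k=2: m=22, d=11, a=4
  k=3: m=22, d=54, a=1
  k=4: m=32, d=1, a=64
d=1 and a=2a₀=64 at k=4, so the next step gives (m, d) = (32, 54) again — its k=1 value — and the period has length 4.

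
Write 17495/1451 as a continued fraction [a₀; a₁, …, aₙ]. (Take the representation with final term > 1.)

[12; 17, 2, 13, 3]

17495 = 12*1451 + 83
1451 = 17*83 + 40
83 = 2*40 + 3
40 = 13*3 + 1
3 = 3*1 + 0  (stop)
So 17495/1451 = [12; 17, 2, 13, 3].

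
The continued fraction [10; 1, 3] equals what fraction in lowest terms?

43/4

Fold from the inside: start with 3/1.
  1 + 1/3 = 4/3
  10 + 3/4 = 43/4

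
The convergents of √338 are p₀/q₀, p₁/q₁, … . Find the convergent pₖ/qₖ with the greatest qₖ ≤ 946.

8696/473

√338 = [18; 2, 1, 1, 2, 36, …] (period length 5).
Convergents:
  p_0/q_0 = 18/1
  p_1/q_1 = 37/2
  p_2/q_2 = 55/3
  p_3/q_3 = 92/5
  p_4/q_4 = 239/13
  p_5/q_5 = 8696/473
  p_6/q_6 = 17631/959
q_5 = 473 ≤ 946 < 959 = q_6, so the answer is 8696/473.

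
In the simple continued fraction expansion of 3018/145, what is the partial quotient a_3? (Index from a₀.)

2

3018 = 20·145 + 118   →  a_0 = 20
145 = 1·118 + 27   →  a_1 = 1
118 = 4·27 + 10   →  a_2 = 4
27 = 2·10 + 7   →  a_3 = 2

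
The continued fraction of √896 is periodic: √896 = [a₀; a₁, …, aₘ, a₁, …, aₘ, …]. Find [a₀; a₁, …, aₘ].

a₀ = ⌊√896⌋ = 29.
With m₀=0, d₀=1 and mₖ₊₁ = dₖaₖ − mₖ, dₖ₊₁ = (n − mₖ₊₁²)/dₖ, aₖ₊₁ = ⌊(a₀+mₖ₊₁)/dₖ₊₁⌋:
  k=1: m=29, d=55, a=1
  k=2: m=26, d=4, a=13
  k=3: m=26, d=55, a=1
  k=4: m=29, d=1, a=58
d=1 and a=2a₀=58 at k=4, so the next step gives (m, d) = (29, 55) again — its k=1 value — and the period has length 4.

[29; 1, 13, 1, 58]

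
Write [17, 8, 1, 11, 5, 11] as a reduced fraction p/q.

Fold from the inside: start with 11/1.
  5 + 1/11 = 56/11
  11 + 11/56 = 627/56
  1 + 56/627 = 683/627
  8 + 627/683 = 6091/683
  17 + 683/6091 = 104230/6091

104230/6091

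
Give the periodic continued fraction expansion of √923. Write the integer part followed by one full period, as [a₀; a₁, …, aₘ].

a₀ = ⌊√923⌋ = 30.
With m₀=0, d₀=1 and mₖ₊₁ = dₖaₖ − mₖ, dₖ₊₁ = (n − mₖ₊₁²)/dₖ, aₖ₊₁ = ⌊(a₀+mₖ₊₁)/dₖ₊₁⌋:
  k=1: m=30, d=23, a=2
  k=2: m=16, d=29, a=1
  k=3: m=13, d=26, a=1
  k=4: m=13, d=29, a=1
  k=5: m=16, d=23, a=2
  k=6: m=30, d=1, a=60
d=1 and a=2a₀=60 at k=6, so the next step gives (m, d) = (30, 23) again — its k=1 value — and the period has length 6.

[30; 2, 1, 1, 1, 2, 60]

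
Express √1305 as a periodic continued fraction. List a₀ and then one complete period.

[36; 8, 72]

a₀ = ⌊√1305⌋ = 36.
With m₀=0, d₀=1 and mₖ₊₁ = dₖaₖ − mₖ, dₖ₊₁ = (n − mₖ₊₁²)/dₖ, aₖ₊₁ = ⌊(a₀+mₖ₊₁)/dₖ₊₁⌋:
  k=1: m=36, d=9, a=8
  k=2: m=36, d=1, a=72
d=1 and a=2a₀=72 at k=2, so the next step gives (m, d) = (36, 9) again — its k=1 value — and the period has length 2.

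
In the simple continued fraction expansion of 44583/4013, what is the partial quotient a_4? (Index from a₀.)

44583 = 11·4013 + 440   →  a_0 = 11
4013 = 9·440 + 53   →  a_1 = 9
440 = 8·53 + 16   →  a_2 = 8
53 = 3·16 + 5   →  a_3 = 3
16 = 3·5 + 1   →  a_4 = 3

3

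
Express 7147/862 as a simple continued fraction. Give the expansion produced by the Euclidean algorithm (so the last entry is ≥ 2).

[8; 3, 2, 3, 3, 3, 3]

7147 = 8*862 + 251
862 = 3*251 + 109
251 = 2*109 + 33
109 = 3*33 + 10
33 = 3*10 + 3
10 = 3*3 + 1
3 = 3*1 + 0  (stop)
So 7147/862 = [8; 3, 2, 3, 3, 3, 3].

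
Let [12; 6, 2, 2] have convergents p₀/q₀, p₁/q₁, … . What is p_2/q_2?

Using pₖ = aₖpₖ₋₁ + pₖ₋₂, qₖ = aₖqₖ₋₁ + qₖ₋₂ (with p₋₁=1, p₋₂=0, q₋₁=0, q₋₂=1):
  k=0: a=12, p=12, q=1
  k=1: a=6, p=73, q=6
  k=2: a=2, p=158, q=13

158/13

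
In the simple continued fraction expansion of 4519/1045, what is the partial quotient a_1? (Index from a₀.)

4519 = 4·1045 + 339   →  a_0 = 4
1045 = 3·339 + 28   →  a_1 = 3

3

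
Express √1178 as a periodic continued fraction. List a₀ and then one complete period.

[34; 3, 9, 2, 9, 3, 68]

a₀ = ⌊√1178⌋ = 34.
With m₀=0, d₀=1 and mₖ₊₁ = dₖaₖ − mₖ, dₖ₊₁ = (n − mₖ₊₁²)/dₖ, aₖ₊₁ = ⌊(a₀+mₖ₊₁)/dₖ₊₁⌋:
  k=1: m=34, d=22, a=3
  k=2: m=32, d=7, a=9
  k=3: m=31, d=31, a=2
  k=4: m=31, d=7, a=9
  k=5: m=32, d=22, a=3
  k=6: m=34, d=1, a=68
d=1 and a=2a₀=68 at k=6, so the next step gives (m, d) = (34, 22) again — its k=1 value — and the period has length 6.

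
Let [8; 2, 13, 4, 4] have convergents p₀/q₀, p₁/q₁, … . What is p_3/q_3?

933/110

Using pₖ = aₖpₖ₋₁ + pₖ₋₂, qₖ = aₖqₖ₋₁ + qₖ₋₂ (with p₋₁=1, p₋₂=0, q₋₁=0, q₋₂=1):
  k=0: a=8, p=8, q=1
  k=1: a=2, p=17, q=2
  k=2: a=13, p=229, q=27
  k=3: a=4, p=933, q=110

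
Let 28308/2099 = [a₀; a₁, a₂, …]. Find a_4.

28308 = 13·2099 + 1021   →  a_0 = 13
2099 = 2·1021 + 57   →  a_1 = 2
1021 = 17·57 + 52   →  a_2 = 17
57 = 1·52 + 5   →  a_3 = 1
52 = 10·5 + 2   →  a_4 = 10

10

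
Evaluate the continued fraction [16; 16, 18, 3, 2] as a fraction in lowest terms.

33008/2055

Using pₖ = aₖpₖ₋₁ + pₖ₋₂ and qₖ = aₖqₖ₋₁ + qₖ₋₂:
  k=0: a=16, p=16, q=1
  k=1: a=16, p=257, q=16
  k=2: a=18, p=4642, q=289
  k=3: a=3, p=14183, q=883
  k=4: a=2, p=33008, q=2055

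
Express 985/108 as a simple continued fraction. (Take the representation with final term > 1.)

[9; 8, 3, 4]

985 = 9·108 + 13
108 = 8·13 + 4
13 = 3·4 + 1
4 = 4·1 + 0  (stop)
So 985/108 = [9; 8, 3, 4].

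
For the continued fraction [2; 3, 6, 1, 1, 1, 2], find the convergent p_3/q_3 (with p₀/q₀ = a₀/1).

Using pₖ = aₖpₖ₋₁ + pₖ₋₂, qₖ = aₖqₖ₋₁ + qₖ₋₂ (with p₋₁=1, p₋₂=0, q₋₁=0, q₋₂=1):
  k=0: a=2, p=2, q=1
  k=1: a=3, p=7, q=3
  k=2: a=6, p=44, q=19
  k=3: a=1, p=51, q=22

51/22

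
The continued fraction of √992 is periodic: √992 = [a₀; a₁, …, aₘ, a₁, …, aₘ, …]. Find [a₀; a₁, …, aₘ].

a₀ = ⌊√992⌋ = 31.
With m₀=0, d₀=1 and mₖ₊₁ = dₖaₖ − mₖ, dₖ₊₁ = (n − mₖ₊₁²)/dₖ, aₖ₊₁ = ⌊(a₀+mₖ₊₁)/dₖ₊₁⌋:
  k=1: m=31, d=31, a=2
  k=2: m=31, d=1, a=62
d=1 and a=2a₀=62 at k=2, so the next step gives (m, d) = (31, 31) again — its k=1 value — and the period has length 2.

[31; 2, 62]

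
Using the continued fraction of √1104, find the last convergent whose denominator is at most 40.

√1104 = [33; 4, 2, 2, 2, 4, 66, …] (period length 6).
Convergents:
  p_0/q_0 = 33/1
  p_1/q_1 = 133/4
  p_2/q_2 = 299/9
  p_3/q_3 = 731/22
  p_4/q_4 = 1761/53
q_3 = 22 ≤ 40 < 53 = q_4, so the answer is 731/22.

731/22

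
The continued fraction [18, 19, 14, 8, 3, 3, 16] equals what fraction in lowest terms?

6577369/364348

Using pₖ = aₖpₖ₋₁ + pₖ₋₂ and qₖ = aₖqₖ₋₁ + qₖ₋₂:
  k=0: a=18, p=18, q=1
  k=1: a=19, p=343, q=19
  k=2: a=14, p=4820, q=267
  k=3: a=8, p=38903, q=2155
  k=4: a=3, p=121529, q=6732
  k=5: a=3, p=403490, q=22351
  k=6: a=16, p=6577369, q=364348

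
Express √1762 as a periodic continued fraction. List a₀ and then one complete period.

[41; 1, 40, 1, 82]

a₀ = ⌊√1762⌋ = 41.
With m₀=0, d₀=1 and mₖ₊₁ = dₖaₖ − mₖ, dₖ₊₁ = (n − mₖ₊₁²)/dₖ, aₖ₊₁ = ⌊(a₀+mₖ₊₁)/dₖ₊₁⌋:
  k=1: m=41, d=81, a=1
  k=2: m=40, d=2, a=40
  k=3: m=40, d=81, a=1
  k=4: m=41, d=1, a=82
d=1 and a=2a₀=82 at k=4, so the next step gives (m, d) = (41, 81) again — its k=1 value — and the period has length 4.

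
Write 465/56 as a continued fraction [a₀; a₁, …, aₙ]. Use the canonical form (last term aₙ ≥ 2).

465 = 8·56 + 17
56 = 3·17 + 5
17 = 3·5 + 2
5 = 2·2 + 1
2 = 2·1 + 0  (stop)
So 465/56 = [8; 3, 3, 2, 2].

[8; 3, 3, 2, 2]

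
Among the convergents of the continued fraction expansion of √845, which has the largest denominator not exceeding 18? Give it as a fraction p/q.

√845 = [29; 14, 1, 1, 14, 58, …] (period length 5).
Convergents:
  p_0/q_0 = 29/1
  p_1/q_1 = 407/14
  p_2/q_2 = 436/15
  p_3/q_3 = 843/29
q_2 = 15 ≤ 18 < 29 = q_3, so the answer is 436/15.

436/15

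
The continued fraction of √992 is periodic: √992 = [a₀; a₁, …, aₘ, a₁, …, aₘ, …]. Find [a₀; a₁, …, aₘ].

a₀ = ⌊√992⌋ = 31.

[31; 2, 62]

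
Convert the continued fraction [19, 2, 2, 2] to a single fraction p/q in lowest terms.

233/12

Using pₖ = aₖpₖ₋₁ + pₖ₋₂ and qₖ = aₖqₖ₋₁ + qₖ₋₂:
  k=0: a=19, p=19, q=1
  k=1: a=2, p=39, q=2
  k=2: a=2, p=97, q=5
  k=3: a=2, p=233, q=12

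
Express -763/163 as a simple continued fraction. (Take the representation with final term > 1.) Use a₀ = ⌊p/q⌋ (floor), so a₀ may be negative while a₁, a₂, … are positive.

[-5; 3, 7, 2, 3]

-763 = -5·163 + 52
163 = 3·52 + 7
52 = 7·7 + 3
7 = 2·3 + 1
3 = 3·1 + 0  (stop)
So -763/163 = [-5; 3, 7, 2, 3].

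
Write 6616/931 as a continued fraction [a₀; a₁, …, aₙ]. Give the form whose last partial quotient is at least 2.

[7; 9, 2, 2, 9, 2]

6616 = 7·931 + 99
931 = 9·99 + 40
99 = 2·40 + 19
40 = 2·19 + 2
19 = 9·2 + 1
2 = 2·1 + 0  (stop)
So 6616/931 = [7; 9, 2, 2, 9, 2].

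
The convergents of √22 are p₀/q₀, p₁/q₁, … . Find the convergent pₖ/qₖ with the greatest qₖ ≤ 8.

√22 = [4; 1, 2, 4, 2, 1, 8, …] (period length 6).
Convergents:
  p_0/q_0 = 4/1
  p_1/q_1 = 5/1
  p_2/q_2 = 14/3
  p_3/q_3 = 61/13
q_2 = 3 ≤ 8 < 13 = q_3, so the answer is 14/3.

14/3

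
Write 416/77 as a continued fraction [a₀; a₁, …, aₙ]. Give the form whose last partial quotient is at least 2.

[5; 2, 2, 15]

416 = 5*77 + 31
77 = 2*31 + 15
31 = 2*15 + 1
15 = 15*1 + 0  (stop)
So 416/77 = [5; 2, 2, 15].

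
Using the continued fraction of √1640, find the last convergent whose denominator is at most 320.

√1640 = [40; 2, 80, …] (period length 2).
Convergents:
  p_0/q_0 = 40/1
  p_1/q_1 = 81/2
  p_2/q_2 = 6520/161
  p_3/q_3 = 13121/324
q_2 = 161 ≤ 320 < 324 = q_3, so the answer is 6520/161.

6520/161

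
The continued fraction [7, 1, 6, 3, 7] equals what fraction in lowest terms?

Using pₖ = aₖpₖ₋₁ + pₖ₋₂ and qₖ = aₖqₖ₋₁ + qₖ₋₂:
  k=0: a=7, p=7, q=1
  k=1: a=1, p=8, q=1
  k=2: a=6, p=55, q=7
  k=3: a=3, p=173, q=22
  k=4: a=7, p=1266, q=161

1266/161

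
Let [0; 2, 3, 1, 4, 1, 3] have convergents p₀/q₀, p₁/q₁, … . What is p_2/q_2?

3/7

Using pₖ = aₖpₖ₋₁ + pₖ₋₂, qₖ = aₖqₖ₋₁ + qₖ₋₂ (with p₋₁=1, p₋₂=0, q₋₁=0, q₋₂=1):
  k=0: a=0, p=0, q=1
  k=1: a=2, p=1, q=2
  k=2: a=3, p=3, q=7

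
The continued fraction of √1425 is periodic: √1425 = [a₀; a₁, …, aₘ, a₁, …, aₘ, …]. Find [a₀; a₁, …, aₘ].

a₀ = ⌊√1425⌋ = 37.
With m₀=0, d₀=1 and mₖ₊₁ = dₖaₖ − mₖ, dₖ₊₁ = (n − mₖ₊₁²)/dₖ, aₖ₊₁ = ⌊(a₀+mₖ₊₁)/dₖ₊₁⌋:
  k=1: m=37, d=56, a=1
  k=2: m=19, d=19, a=2
  k=3: m=19, d=56, a=1
  k=4: m=37, d=1, a=74
d=1 and a=2a₀=74 at k=4, so the next step gives (m, d) = (37, 56) again — its k=1 value — and the period has length 4.

[37; 1, 2, 1, 74]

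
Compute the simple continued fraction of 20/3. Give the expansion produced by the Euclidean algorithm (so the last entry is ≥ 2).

20 = 6×3 + 2
3 = 1×2 + 1
2 = 2×1 + 0  (stop)
So 20/3 = [6; 1, 2].

[6; 1, 2]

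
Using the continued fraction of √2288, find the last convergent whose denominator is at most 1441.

27504/575

√2288 = [47; 1, 4, 1, 94, …] (period length 4).
Convergents:
  p_0/q_0 = 47/1
  p_1/q_1 = 48/1
  p_2/q_2 = 239/5
  p_3/q_3 = 287/6
  p_4/q_4 = 27217/569
  p_5/q_5 = 27504/575
  p_6/q_6 = 137233/2869
q_5 = 575 ≤ 1441 < 2869 = q_6, so the answer is 27504/575.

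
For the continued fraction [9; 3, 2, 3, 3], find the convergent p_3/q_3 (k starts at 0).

223/24

Using pₖ = aₖpₖ₋₁ + pₖ₋₂, qₖ = aₖqₖ₋₁ + qₖ₋₂ (with p₋₁=1, p₋₂=0, q₋₁=0, q₋₂=1):
  k=0: a=9, p=9, q=1
  k=1: a=3, p=28, q=3
  k=2: a=2, p=65, q=7
  k=3: a=3, p=223, q=24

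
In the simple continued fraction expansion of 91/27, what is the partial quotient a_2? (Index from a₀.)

91 = 3·27 + 10   →  a_0 = 3
27 = 2·10 + 7   →  a_1 = 2
10 = 1·7 + 3   →  a_2 = 1

1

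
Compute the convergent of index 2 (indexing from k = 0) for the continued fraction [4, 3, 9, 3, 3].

121/28

Using pₖ = aₖpₖ₋₁ + pₖ₋₂, qₖ = aₖqₖ₋₁ + qₖ₋₂ (with p₋₁=1, p₋₂=0, q₋₁=0, q₋₂=1):
  k=0: a=4, p=4, q=1
  k=1: a=3, p=13, q=3
  k=2: a=9, p=121, q=28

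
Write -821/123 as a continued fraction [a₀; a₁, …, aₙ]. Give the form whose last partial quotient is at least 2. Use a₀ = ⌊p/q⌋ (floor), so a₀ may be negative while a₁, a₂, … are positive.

[-7; 3, 13, 3]

-821 = -7·123 + 40
123 = 3·40 + 3
40 = 13·3 + 1
3 = 3·1 + 0  (stop)
So -821/123 = [-7; 3, 13, 3].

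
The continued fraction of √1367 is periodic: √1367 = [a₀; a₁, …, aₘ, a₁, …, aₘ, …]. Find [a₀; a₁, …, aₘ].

[36; 1, 35, 1, 72]

a₀ = ⌊√1367⌋ = 36.
With m₀=0, d₀=1 and mₖ₊₁ = dₖaₖ − mₖ, dₖ₊₁ = (n − mₖ₊₁²)/dₖ, aₖ₊₁ = ⌊(a₀+mₖ₊₁)/dₖ₊₁⌋:
  k=1: m=36, d=71, a=1
  k=2: m=35, d=2, a=35
  k=3: m=35, d=71, a=1
  k=4: m=36, d=1, a=72
d=1 and a=2a₀=72 at k=4, so the next step gives (m, d) = (36, 71) again — its k=1 value — and the period has length 4.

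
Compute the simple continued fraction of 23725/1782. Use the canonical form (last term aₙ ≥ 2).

[13; 3, 5, 3, 11, 3]

23725 = 13×1782 + 559
1782 = 3×559 + 105
559 = 5×105 + 34
105 = 3×34 + 3
34 = 11×3 + 1
3 = 3×1 + 0  (stop)
So 23725/1782 = [13; 3, 5, 3, 11, 3].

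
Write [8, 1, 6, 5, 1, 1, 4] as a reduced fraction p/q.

3181/359

Fold from the inside: start with 4/1.
  1 + 1/4 = 5/4
  1 + 4/5 = 9/5
  5 + 5/9 = 50/9
  6 + 9/50 = 309/50
  1 + 50/309 = 359/309
  8 + 309/359 = 3181/359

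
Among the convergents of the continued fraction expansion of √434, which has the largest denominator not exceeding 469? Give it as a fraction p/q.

√434 = [20; 1, 4, 1, 40, …] (period length 4).
Convergents:
  p_0/q_0 = 20/1
  p_1/q_1 = 21/1
  p_2/q_2 = 104/5
  p_3/q_3 = 125/6
  p_4/q_4 = 5104/245
  p_5/q_5 = 5229/251
  p_6/q_6 = 26020/1249
q_5 = 251 ≤ 469 < 1249 = q_6, so the answer is 5229/251.

5229/251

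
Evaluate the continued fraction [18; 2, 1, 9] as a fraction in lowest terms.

532/29

Fold from the inside: start with 9/1.
  1 + 1/9 = 10/9
  2 + 9/10 = 29/10
  18 + 10/29 = 532/29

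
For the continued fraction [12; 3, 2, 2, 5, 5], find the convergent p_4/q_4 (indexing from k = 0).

1131/92

Using pₖ = aₖpₖ₋₁ + pₖ₋₂, qₖ = aₖqₖ₋₁ + qₖ₋₂ (with p₋₁=1, p₋₂=0, q₋₁=0, q₋₂=1):
  k=0: a=12, p=12, q=1
  k=1: a=3, p=37, q=3
  k=2: a=2, p=86, q=7
  k=3: a=2, p=209, q=17
  k=4: a=5, p=1131, q=92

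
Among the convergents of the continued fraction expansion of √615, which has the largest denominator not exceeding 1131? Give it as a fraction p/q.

√615 = [24; 1, 3, 1, 48, …] (period length 4).
Convergents:
  p_0/q_0 = 24/1
  p_1/q_1 = 25/1
  p_2/q_2 = 99/4
  p_3/q_3 = 124/5
  p_4/q_4 = 6051/244
  p_5/q_5 = 6175/249
  p_6/q_6 = 24576/991
  p_7/q_7 = 30751/1240
q_6 = 991 ≤ 1131 < 1240 = q_7, so the answer is 24576/991.

24576/991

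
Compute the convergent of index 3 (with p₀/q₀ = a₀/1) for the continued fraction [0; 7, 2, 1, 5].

Using pₖ = aₖpₖ₋₁ + pₖ₋₂, qₖ = aₖqₖ₋₁ + qₖ₋₂ (with p₋₁=1, p₋₂=0, q₋₁=0, q₋₂=1):
  k=0: a=0, p=0, q=1
  k=1: a=7, p=1, q=7
  k=2: a=2, p=2, q=15
  k=3: a=1, p=3, q=22

3/22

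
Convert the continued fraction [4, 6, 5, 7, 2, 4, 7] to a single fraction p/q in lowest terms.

64061/15394

Fold from the inside: start with 7/1.
  4 + 1/7 = 29/7
  2 + 7/29 = 65/29
  7 + 29/65 = 484/65
  5 + 65/484 = 2485/484
  6 + 484/2485 = 15394/2485
  4 + 2485/15394 = 64061/15394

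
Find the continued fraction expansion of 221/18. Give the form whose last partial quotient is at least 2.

221 = 12·18 + 5
18 = 3·5 + 3
5 = 1·3 + 2
3 = 1·2 + 1
2 = 2·1 + 0  (stop)
So 221/18 = [12; 3, 1, 1, 2].

[12; 3, 1, 1, 2]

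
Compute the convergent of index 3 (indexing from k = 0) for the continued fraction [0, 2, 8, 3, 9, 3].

Using pₖ = aₖpₖ₋₁ + pₖ₋₂, qₖ = aₖqₖ₋₁ + qₖ₋₂ (with p₋₁=1, p₋₂=0, q₋₁=0, q₋₂=1):
  k=0: a=0, p=0, q=1
  k=1: a=2, p=1, q=2
  k=2: a=8, p=8, q=17
  k=3: a=3, p=25, q=53

25/53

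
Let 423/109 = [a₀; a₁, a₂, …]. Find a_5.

423 = 3·109 + 96   →  a_0 = 3
109 = 1·96 + 13   →  a_1 = 1
96 = 7·13 + 5   →  a_2 = 7
13 = 2·5 + 3   →  a_3 = 2
5 = 1·3 + 2   →  a_4 = 1
3 = 1·2 + 1   →  a_5 = 1

1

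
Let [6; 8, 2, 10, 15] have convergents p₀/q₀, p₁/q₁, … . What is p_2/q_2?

Using pₖ = aₖpₖ₋₁ + pₖ₋₂, qₖ = aₖqₖ₋₁ + qₖ₋₂ (with p₋₁=1, p₋₂=0, q₋₁=0, q₋₂=1):
  k=0: a=6, p=6, q=1
  k=1: a=8, p=49, q=8
  k=2: a=2, p=104, q=17

104/17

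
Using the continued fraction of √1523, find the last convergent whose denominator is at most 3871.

118755/3043

√1523 = [39; 39, 78, …] (period length 2).
Convergents:
  p_0/q_0 = 39/1
  p_1/q_1 = 1522/39
  p_2/q_2 = 118755/3043
  p_3/q_3 = 4632967/118716
q_2 = 3043 ≤ 3871 < 118716 = q_3, so the answer is 118755/3043.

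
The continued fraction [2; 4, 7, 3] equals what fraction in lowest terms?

Using pₖ = aₖpₖ₋₁ + pₖ₋₂ and qₖ = aₖqₖ₋₁ + qₖ₋₂:
  k=0: a=2, p=2, q=1
  k=1: a=4, p=9, q=4
  k=2: a=7, p=65, q=29
  k=3: a=3, p=204, q=91

204/91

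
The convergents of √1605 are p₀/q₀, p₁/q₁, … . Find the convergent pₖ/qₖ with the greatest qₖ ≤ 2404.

51320/1281

√1605 = [40; 16, 80, …] (period length 2).
Convergents:
  p_0/q_0 = 40/1
  p_1/q_1 = 641/16
  p_2/q_2 = 51320/1281
  p_3/q_3 = 821761/20512
q_2 = 1281 ≤ 2404 < 20512 = q_3, so the answer is 51320/1281.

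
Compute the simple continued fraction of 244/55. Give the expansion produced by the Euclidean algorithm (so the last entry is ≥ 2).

[4; 2, 3, 2, 3]

244 = 4×55 + 24
55 = 2×24 + 7
24 = 3×7 + 3
7 = 2×3 + 1
3 = 3×1 + 0  (stop)
So 244/55 = [4; 2, 3, 2, 3].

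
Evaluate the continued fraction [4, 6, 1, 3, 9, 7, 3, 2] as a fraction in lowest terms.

53671/12939

Fold from the inside: start with 2/1.
  3 + 1/2 = 7/2
  7 + 2/7 = 51/7
  9 + 7/51 = 466/51
  3 + 51/466 = 1449/466
  1 + 466/1449 = 1915/1449
  6 + 1449/1915 = 12939/1915
  4 + 1915/12939 = 53671/12939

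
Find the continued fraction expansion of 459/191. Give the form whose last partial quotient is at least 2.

[2; 2, 2, 12, 3]

459 = 2×191 + 77
191 = 2×77 + 37
77 = 2×37 + 3
37 = 12×3 + 1
3 = 3×1 + 0  (stop)
So 459/191 = [2; 2, 2, 12, 3].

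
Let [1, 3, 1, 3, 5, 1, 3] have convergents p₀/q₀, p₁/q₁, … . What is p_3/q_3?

19/15

Using pₖ = aₖpₖ₋₁ + pₖ₋₂, qₖ = aₖqₖ₋₁ + qₖ₋₂ (with p₋₁=1, p₋₂=0, q₋₁=0, q₋₂=1):
  k=0: a=1, p=1, q=1
  k=1: a=3, p=4, q=3
  k=2: a=1, p=5, q=4
  k=3: a=3, p=19, q=15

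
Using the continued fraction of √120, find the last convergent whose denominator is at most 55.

241/22

√120 = [10; 1, 20, …] (period length 2).
Convergents:
  p_0/q_0 = 10/1
  p_1/q_1 = 11/1
  p_2/q_2 = 230/21
  p_3/q_3 = 241/22
  p_4/q_4 = 5050/461
q_3 = 22 ≤ 55 < 461 = q_4, so the answer is 241/22.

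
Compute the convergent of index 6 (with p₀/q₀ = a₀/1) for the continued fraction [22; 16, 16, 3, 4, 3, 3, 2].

Using pₖ = aₖpₖ₋₁ + pₖ₋₂, qₖ = aₖqₖ₋₁ + qₖ₋₂ (with p₋₁=1, p₋₂=0, q₋₁=0, q₋₂=1):
  k=0: a=22, p=22, q=1
  k=1: a=16, p=353, q=16
  k=2: a=16, p=5670, q=257
  k=3: a=3, p=17363, q=787
  k=4: a=4, p=75122, q=3405
  k=5: a=3, p=242729, q=11002
  k=6: a=3, p=803309, q=36411

803309/36411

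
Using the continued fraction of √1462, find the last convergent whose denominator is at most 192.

2753/72

√1462 = [38; 4, 4, 4, 76, …] (period length 4).
Convergents:
  p_0/q_0 = 38/1
  p_1/q_1 = 153/4
  p_2/q_2 = 650/17
  p_3/q_3 = 2753/72
  p_4/q_4 = 209878/5489
q_3 = 72 ≤ 192 < 5489 = q_4, so the answer is 2753/72.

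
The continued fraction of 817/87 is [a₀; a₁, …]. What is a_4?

817 = 9·87 + 34   →  a_0 = 9
87 = 2·34 + 19   →  a_1 = 2
34 = 1·19 + 15   →  a_2 = 1
19 = 1·15 + 4   →  a_3 = 1
15 = 3·4 + 3   →  a_4 = 3

3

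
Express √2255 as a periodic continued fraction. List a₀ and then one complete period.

a₀ = ⌊√2255⌋ = 47.
With m₀=0, d₀=1 and mₖ₊₁ = dₖaₖ − mₖ, dₖ₊₁ = (n − mₖ₊₁²)/dₖ, aₖ₊₁ = ⌊(a₀+mₖ₊₁)/dₖ₊₁⌋:
  k=1: m=47, d=46, a=2
  k=2: m=45, d=5, a=18
  k=3: m=45, d=46, a=2
  k=4: m=47, d=1, a=94
d=1 and a=2a₀=94 at k=4, so the next step gives (m, d) = (47, 46) again — its k=1 value — and the period has length 4.

[47; 2, 18, 2, 94]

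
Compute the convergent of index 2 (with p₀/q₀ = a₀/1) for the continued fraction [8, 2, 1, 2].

Using pₖ = aₖpₖ₋₁ + pₖ₋₂, qₖ = aₖqₖ₋₁ + qₖ₋₂ (with p₋₁=1, p₋₂=0, q₋₁=0, q₋₂=1):
  k=0: a=8, p=8, q=1
  k=1: a=2, p=17, q=2
  k=2: a=1, p=25, q=3

25/3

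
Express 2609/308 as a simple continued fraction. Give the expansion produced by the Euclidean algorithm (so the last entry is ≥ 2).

2609 = 8*308 + 145
308 = 2*145 + 18
145 = 8*18 + 1
18 = 18*1 + 0  (stop)
So 2609/308 = [8; 2, 8, 18].

[8; 2, 8, 18]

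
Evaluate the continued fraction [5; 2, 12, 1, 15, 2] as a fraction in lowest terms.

4862/887

Using pₖ = aₖpₖ₋₁ + pₖ₋₂ and qₖ = aₖqₖ₋₁ + qₖ₋₂:
  k=0: a=5, p=5, q=1
  k=1: a=2, p=11, q=2
  k=2: a=12, p=137, q=25
  k=3: a=1, p=148, q=27
  k=4: a=15, p=2357, q=430
  k=5: a=2, p=4862, q=887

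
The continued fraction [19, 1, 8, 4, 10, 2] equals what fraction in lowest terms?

15814/795

Using pₖ = aₖpₖ₋₁ + pₖ₋₂ and qₖ = aₖqₖ₋₁ + qₖ₋₂:
  k=0: a=19, p=19, q=1
  k=1: a=1, p=20, q=1
  k=2: a=8, p=179, q=9
  k=3: a=4, p=736, q=37
  k=4: a=10, p=7539, q=379
  k=5: a=2, p=15814, q=795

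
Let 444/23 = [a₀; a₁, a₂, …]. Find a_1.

444 = 19·23 + 7   →  a_0 = 19
23 = 3·7 + 2   →  a_1 = 3

3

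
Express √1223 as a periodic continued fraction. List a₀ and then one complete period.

[34; 1, 33, 1, 68]

a₀ = ⌊√1223⌋ = 34.
With m₀=0, d₀=1 and mₖ₊₁ = dₖaₖ − mₖ, dₖ₊₁ = (n − mₖ₊₁²)/dₖ, aₖ₊₁ = ⌊(a₀+mₖ₊₁)/dₖ₊₁⌋:
  k=1: m=34, d=67, a=1
  k=2: m=33, d=2, a=33
  k=3: m=33, d=67, a=1
  k=4: m=34, d=1, a=68
d=1 and a=2a₀=68 at k=4, so the next step gives (m, d) = (34, 67) again — its k=1 value — and the period has length 4.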